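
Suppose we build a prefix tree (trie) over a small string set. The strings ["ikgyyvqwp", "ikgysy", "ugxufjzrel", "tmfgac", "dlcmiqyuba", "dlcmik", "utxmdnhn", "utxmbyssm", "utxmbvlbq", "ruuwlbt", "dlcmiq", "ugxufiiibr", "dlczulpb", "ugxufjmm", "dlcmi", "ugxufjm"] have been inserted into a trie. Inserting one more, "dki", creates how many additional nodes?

2

Walking "dki" from the root, the first 1 characters ("d") follow existing edges; "k" is the first miss.
So 3 − 1 = 2 new nodes.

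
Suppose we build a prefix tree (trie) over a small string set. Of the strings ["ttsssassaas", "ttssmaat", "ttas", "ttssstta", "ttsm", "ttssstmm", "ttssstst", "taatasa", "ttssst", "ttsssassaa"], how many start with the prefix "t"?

Filter for entries beginning with "t":
Words under "t": taatasa, ttas, ttsm, ttssmaat, ttsssassaa, ttsssassaas, ttssst, ttssstmm, ttssstst, ttssstta
Count: 10

10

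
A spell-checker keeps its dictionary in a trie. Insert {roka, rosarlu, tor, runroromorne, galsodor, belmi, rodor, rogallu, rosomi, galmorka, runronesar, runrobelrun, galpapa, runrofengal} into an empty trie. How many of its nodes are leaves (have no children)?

A leaf is a node with no children — equivalently, the end of a word that is not a proper prefix of any other stored word.
Those words: "belmi", "galmorka", "galpapa", "galsodor", "rodor", "rogallu", "roka", "rosarlu", "rosomi", "runrobelrun", "runrofengal", "runronesar", "runroromorne", "tor"
Leaf count: 14

14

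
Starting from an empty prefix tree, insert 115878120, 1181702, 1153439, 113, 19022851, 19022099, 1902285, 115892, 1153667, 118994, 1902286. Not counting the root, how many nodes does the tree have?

38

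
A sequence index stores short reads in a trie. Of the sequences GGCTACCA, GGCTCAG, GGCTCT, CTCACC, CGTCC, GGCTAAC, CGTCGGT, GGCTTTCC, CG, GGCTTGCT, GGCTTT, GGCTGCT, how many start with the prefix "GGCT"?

8

Walk to "GGCT"; the words in its subtree are exactly those with that prefix.
Words under "GGCT": GGCTAAC, GGCTACCA, GGCTCAG, GGCTCT, GGCTGCT, GGCTTGCT, GGCTTT, GGCTTTCC
Count: 8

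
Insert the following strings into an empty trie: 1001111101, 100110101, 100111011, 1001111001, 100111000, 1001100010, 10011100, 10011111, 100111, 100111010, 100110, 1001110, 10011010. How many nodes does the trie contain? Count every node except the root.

27

Trie structure (* marks end of a word):
(root)
└─ 1
   └─ 0
      └─ 0
         └─ 1
            └─ 1
               ├─ 0 *
               │  ├─ 0
               │  │  └─ 0
               │  │     └─ 1
               │  │        └─ 0 *
               │  └─ 1
               │     └─ 0 *
               │        └─ 1 *
               └─ 1 *
                  ├─ 0 *
                  │  ├─ 0 *
                  │  │  └─ 0 *
                  │  └─ 1
                  │     ├─ 0 *
                  │     └─ 1 *
                  └─ 1
                     ├─ 0
                     │  └─ 0
                     │     └─ 1 *
                     └─ 1 *
                        └─ 0
                           └─ 1 *
Counting every labelled node above: 27.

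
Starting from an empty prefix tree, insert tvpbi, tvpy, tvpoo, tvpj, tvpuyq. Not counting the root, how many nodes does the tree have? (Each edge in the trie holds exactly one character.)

12

Count nodes per top-level branch (shared prefixes stored once):
  't'-branch (tvpbi, tvpj, tvpoo, tvpuyq, tvpy): 12 nodes
Sum: 12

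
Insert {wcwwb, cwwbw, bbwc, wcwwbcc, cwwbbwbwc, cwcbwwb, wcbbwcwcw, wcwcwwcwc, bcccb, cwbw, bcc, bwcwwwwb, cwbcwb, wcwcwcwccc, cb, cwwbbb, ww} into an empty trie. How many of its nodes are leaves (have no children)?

15

A leaf is a node with no children — equivalently, the end of a word that is not a proper prefix of any other stored word.
Those words: "bbwc", "bcccb", "bwcwwwwb", "cb", "cwbcwb", "cwbw", "cwcbwwb", "cwwbbb", "cwwbbwbwc", "cwwbw", "wcbbwcwcw", "wcwcwcwccc", "wcwcwwcwc", "wcwwbcc", "ww"
Leaf count: 15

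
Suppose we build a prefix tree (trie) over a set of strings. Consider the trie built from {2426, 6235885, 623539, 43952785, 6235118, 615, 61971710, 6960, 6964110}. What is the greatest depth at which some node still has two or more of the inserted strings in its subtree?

Look for the deepest trie node that still has at least two words in its subtree.
"6235118" and "623539" agree on "6235" (4 characters) before diverging; nothing deeper is shared.
Longest shared-prefix length: 4

4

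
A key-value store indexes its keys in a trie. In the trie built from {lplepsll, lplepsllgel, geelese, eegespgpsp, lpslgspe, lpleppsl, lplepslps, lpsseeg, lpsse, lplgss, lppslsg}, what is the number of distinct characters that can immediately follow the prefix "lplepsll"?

1

The children of the "lplepsll" node are the distinct next characters among strings starting with "lplepsll".
Distinct next characters after "lplepsll": g.
That node has 1 child edge.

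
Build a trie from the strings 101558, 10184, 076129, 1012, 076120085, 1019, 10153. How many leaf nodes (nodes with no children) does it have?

7

Leaves are exactly the stored words that no other stored word extends.
Those words: "076120085", "076129", "1012", "10153", "101558", "10184", "1019"
Leaf count: 7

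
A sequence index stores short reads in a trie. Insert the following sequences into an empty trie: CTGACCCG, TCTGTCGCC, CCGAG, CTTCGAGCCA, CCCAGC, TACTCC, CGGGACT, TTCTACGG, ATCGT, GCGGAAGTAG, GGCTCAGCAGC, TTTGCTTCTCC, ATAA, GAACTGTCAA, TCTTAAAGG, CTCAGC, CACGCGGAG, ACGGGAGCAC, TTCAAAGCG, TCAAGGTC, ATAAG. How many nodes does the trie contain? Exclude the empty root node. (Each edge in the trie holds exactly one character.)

Trace insertions, counting only characters that open a new branch:
  "CTGACCCG" → 8 new (C, T, G, A, C, C, C, G)
  "TCTGTCGCC" → 9 new (T, C, T, G, T, C, G, C, C)
  "CCGAG" → prefix "C" already present; 4 new (C, G, A, G)
  "CTTCGAGCCA" → prefix "CT" already present; 8 new (T, C, G, A, G, C, C, A)
  "CCCAGC" → prefix "CC" already present; 4 new (C, A, G, C)
  "TACTCC" → prefix "T" already present; 5 new (A, C, T, C, C)
  "CGGGACT" → prefix "C" already present; 6 new (G, G, G, A, C, T)
  "TTCTACGG" → prefix "T" already present; 7 new (T, C, T, A, C, G, G)
  "ATCGT" → 5 new (A, T, C, G, T)
  "GCGGAAGTAG" → 10 new (G, C, G, G, A, A, G, T, A, G)
  "GGCTCAGCAGC" → prefix "G" already present; 10 new (G, C, T, C, A, G, C, A, G, C)
  "TTTGCTTCTCC" → prefix "TT" already present; 9 new (T, G, C, T, T, C, T, C, C)
  "ATAA" → prefix "AT" already present; 2 new (A, A)
  "GAACTGTCAA" → prefix "G" already present; 9 new (A, A, C, T, G, T, C, A, A)
  "TCTTAAAGG" → prefix "TCT" already present; 6 new (T, A, A, A, G, G)
  "CTCAGC" → prefix "CT" already present; 4 new (C, A, G, C)
  "CACGCGGAG" → prefix "C" already present; 8 new (A, C, G, C, G, G, A, G)
  "ACGGGAGCAC" → prefix "A" already present; 9 new (C, G, G, G, A, G, C, A, C)
  "TTCAAAGCG" → prefix "TTC" already present; 6 new (A, A, A, G, C, G)
  "TCAAGGTC" → prefix "TC" already present; 6 new (A, A, G, G, T, C)
  "ATAAG" → prefix "ATAA" already present; 1 new (G)
Total nodes = 8 + 9 + 4 + 8 + 4 + 5 + 6 + 7 + 5 + 10 + 10 + 9 + 2 + 9 + 6 + 4 + 8 + 9 + 6 + 6 + 1 = 136

136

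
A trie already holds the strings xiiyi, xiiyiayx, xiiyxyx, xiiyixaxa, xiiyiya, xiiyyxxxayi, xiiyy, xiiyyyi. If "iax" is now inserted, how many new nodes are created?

"iax" shares no prefix with any stored word, so all 3 characters open new nodes.
3 − 0 = 3 new nodes.

3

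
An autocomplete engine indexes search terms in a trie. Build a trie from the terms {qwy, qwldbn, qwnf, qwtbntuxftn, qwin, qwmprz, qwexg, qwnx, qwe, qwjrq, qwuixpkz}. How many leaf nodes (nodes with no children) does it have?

10

A leaf is a node with no children — equivalently, the end of a word that is not a proper prefix of any other stored word.
Those words: "qwexg", "qwin", "qwjrq", "qwldbn", "qwmprz", "qwnf", "qwnx", "qwtbntuxftn", "qwuixpkz", "qwy"
Leaf count: 10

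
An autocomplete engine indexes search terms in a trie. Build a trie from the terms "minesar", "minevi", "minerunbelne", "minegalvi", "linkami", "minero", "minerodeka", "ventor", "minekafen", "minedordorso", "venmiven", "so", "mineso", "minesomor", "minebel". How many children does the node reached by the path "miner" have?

Follow the path "miner" to its node, then look at its outgoing edges.
Distinct next characters after "miner": o, u.
That node has 2 child edges.

2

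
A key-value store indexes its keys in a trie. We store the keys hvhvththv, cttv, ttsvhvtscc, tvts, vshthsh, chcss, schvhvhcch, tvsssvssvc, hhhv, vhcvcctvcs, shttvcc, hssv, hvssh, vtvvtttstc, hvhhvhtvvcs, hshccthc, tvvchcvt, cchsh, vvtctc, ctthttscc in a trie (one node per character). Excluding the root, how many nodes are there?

Insert word by word; a character creates a node only if that edge doesn't already exist:
  "hvhvththv" → 9 new (h, v, h, v, t, h, t, h, v)
  "cttv" → 4 new (c, t, t, v)
  "ttsvhvtscc" → 10 new (t, t, s, v, h, v, t, s, c, c)
  "tvts" → prefix "t" already present; 3 new (v, t, s)
  "vshthsh" → 7 new (v, s, h, t, h, s, h)
  "chcss" → prefix "c" already present; 4 new (h, c, s, s)
  "schvhvhcch" → 10 new (s, c, h, v, h, v, h, c, c, h)
  "tvsssvssvc" → prefix "tv" already present; 8 new (s, s, s, v, s, s, v, c)
  "hhhv" → prefix "h" already present; 3 new (h, h, v)
  "vhcvcctvcs" → prefix "v" already present; 9 new (h, c, v, c, c, t, v, c, s)
  "shttvcc" → prefix "s" already present; 6 new (h, t, t, v, c, c)
  "hssv" → prefix "h" already present; 3 new (s, s, v)
  "hvssh" → prefix "hv" already present; 3 new (s, s, h)
  "vtvvtttstc" → prefix "v" already present; 9 new (t, v, v, t, t, t, s, t, c)
  "hvhhvhtvvcs" → prefix "hvh" already present; 8 new (h, v, h, t, v, v, c, s)
  "hshccthc" → prefix "hs" already present; 6 new (h, c, c, t, h, c)
  "tvvchcvt" → prefix "tv" already present; 6 new (v, c, h, c, v, t)
  "cchsh" → prefix "c" already present; 4 new (c, h, s, h)
  "vvtctc" → prefix "v" already present; 5 new (v, t, c, t, c)
  "ctthttscc" → prefix "ctt" already present; 6 new (h, t, t, s, c, c)
Total nodes = 9 + 4 + 10 + 3 + 7 + 4 + 10 + 8 + 3 + 9 + 6 + 3 + 3 + 9 + 8 + 6 + 6 + 4 + 5 + 6 = 123

123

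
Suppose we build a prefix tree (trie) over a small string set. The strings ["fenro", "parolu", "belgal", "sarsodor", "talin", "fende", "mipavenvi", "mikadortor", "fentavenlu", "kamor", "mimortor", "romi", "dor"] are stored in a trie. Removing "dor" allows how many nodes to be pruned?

After clearing the end-marker at "dor", prune upward until reaching a node still needed by another word.
No other word shares any prefix with "dor", so all 3 of its nodes go.
Nodes removed: 3

3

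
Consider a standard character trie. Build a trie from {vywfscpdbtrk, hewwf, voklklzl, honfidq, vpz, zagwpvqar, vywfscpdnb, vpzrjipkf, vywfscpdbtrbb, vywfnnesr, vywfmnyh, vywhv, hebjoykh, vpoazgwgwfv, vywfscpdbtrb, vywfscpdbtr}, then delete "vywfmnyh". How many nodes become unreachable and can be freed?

4

Walk "vywfmnyh" from the leaf back toward the root, removing each node that no remaining word uses.
The suffix "mnyh" (4 nodes) is used only by "vywfmnyh"; the node for "vywf" still has the child "s", so pruning stops there.
Nodes removed: 4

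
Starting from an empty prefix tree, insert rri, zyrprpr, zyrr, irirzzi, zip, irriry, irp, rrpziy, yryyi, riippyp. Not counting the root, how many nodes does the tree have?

Count nodes per top-level branch (shared prefixes stored once):
  'i'-branch (irirzzi, irp, irriry): 12 nodes
  'r'-branch (riippyp, rri, rrpziy): 13 nodes
  'y'-branch (yryyi): 5 nodes
  'z'-branch (zip, zyrprpr, zyrr): 10 nodes
Sum: 40

40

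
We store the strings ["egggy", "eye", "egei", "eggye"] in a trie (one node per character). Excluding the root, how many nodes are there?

Count nodes per top-level branch (shared prefixes stored once):
  'e'-branch (egei, egggy, eggye, eye): 11 nodes
Sum: 11

11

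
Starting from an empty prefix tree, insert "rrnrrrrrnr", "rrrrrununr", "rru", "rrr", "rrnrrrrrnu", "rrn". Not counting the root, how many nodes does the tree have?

20

Trie structure (* marks end of a word):
(root)
└─ r
   └─ r
      ├─ n *
      │  └─ r
      │     └─ r
      │        └─ r
      │           └─ r
      │              └─ r
      │                 └─ n
      │                    ├─ r *
      │                    └─ u *
      ├─ r *
      │  └─ r
      │     └─ r
      │        └─ u
      │           └─ n
      │              └─ u
      │                 └─ n
      │                    └─ r *
      └─ u *
Counting every labelled node above: 20.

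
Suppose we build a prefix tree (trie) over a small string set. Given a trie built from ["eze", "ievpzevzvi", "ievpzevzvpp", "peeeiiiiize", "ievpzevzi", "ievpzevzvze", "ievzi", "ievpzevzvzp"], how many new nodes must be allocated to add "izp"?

2

Walking "izp" from the root, the first 1 characters ("i") follow existing edges; "z" is the first miss.
New nodes needed: |"izp"| − 1 = 3 − 1 = 2.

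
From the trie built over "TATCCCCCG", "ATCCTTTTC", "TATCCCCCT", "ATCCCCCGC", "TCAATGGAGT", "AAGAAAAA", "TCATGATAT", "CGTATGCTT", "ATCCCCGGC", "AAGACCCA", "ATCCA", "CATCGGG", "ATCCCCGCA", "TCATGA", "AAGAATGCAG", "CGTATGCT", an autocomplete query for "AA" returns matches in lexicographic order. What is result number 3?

AAGACCCA

Words with prefix "AA", in lexicographic order: "AAGAAAAA", "AAGAATGCAG", "AAGACCCA"
The 3rd is AAGACCCA.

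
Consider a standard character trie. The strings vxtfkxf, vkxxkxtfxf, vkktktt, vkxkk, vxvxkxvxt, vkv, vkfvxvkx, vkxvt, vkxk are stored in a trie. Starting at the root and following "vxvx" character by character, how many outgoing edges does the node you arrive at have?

1

Follow the path "vxvx" to its node, then look at its outgoing edges.
Characters that immediately follow "vxvx" among the stored strings: {k}.
That node has 1 child edge.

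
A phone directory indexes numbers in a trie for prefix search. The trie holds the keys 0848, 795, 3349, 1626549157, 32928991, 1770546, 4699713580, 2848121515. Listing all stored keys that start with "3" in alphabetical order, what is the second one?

Words with prefix "3", in lexicographic order: "32928991", "3349"
Position 2: 3349

3349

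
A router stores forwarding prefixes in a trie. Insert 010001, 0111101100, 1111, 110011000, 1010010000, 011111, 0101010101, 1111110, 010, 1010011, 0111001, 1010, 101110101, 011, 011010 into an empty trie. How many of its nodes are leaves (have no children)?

11

Leaves are exactly the stored words that no other stored word extends.
Those words: "010001", "0101010101", "011010", "0111001", "0111101100", "011111", "1010010000", "1010011", "101110101", "110011000", "1111110"
Leaf count: 11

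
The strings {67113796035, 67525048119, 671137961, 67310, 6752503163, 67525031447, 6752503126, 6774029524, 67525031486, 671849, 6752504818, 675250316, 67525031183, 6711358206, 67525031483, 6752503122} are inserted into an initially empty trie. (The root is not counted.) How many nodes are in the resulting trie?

57

Trace insertions, counting only characters that open a new branch:
  "67113796035" → 11 new (6, 7, 1, 1, 3, 7, 9, 6, 0, 3, 5)
  "67525048119" → prefix "67" already present; 9 new (5, 2, 5, 0, 4, 8, 1, 1, 9)
  "671137961" → prefix "67113796" already present; 1 new (1)
  "67310" → prefix "67" already present; 3 new (3, 1, 0)
  "6752503163" → prefix "675250" already present; 4 new (3, 1, 6, 3)
  "67525031447" → prefix "67525031" already present; 3 new (4, 4, 7)
  "6752503126" → prefix "67525031" already present; 2 new (2, 6)
  "6774029524" → prefix "67" already present; 8 new (7, 4, 0, 2, 9, 5, 2, 4)
  "67525031486" → prefix "675250314" already present; 2 new (8, 6)
  "671849" → prefix "671" already present; 3 new (8, 4, 9)
  "6752504818" → prefix "675250481" already present; 1 new (8)
  "675250316" → prefix "675250316" already present; 0 new (none)
  "67525031183" → prefix "67525031" already present; 3 new (1, 8, 3)
  "6711358206" → prefix "67113" already present; 5 new (5, 8, 2, 0, 6)
  "67525031483" → prefix "6752503148" already present; 1 new (3)
  "6752503122" → prefix "675250312" already present; 1 new (2)
Total nodes = 11 + 9 + 1 + 3 + 4 + 3 + 2 + 8 + 2 + 3 + 1 + 0 + 3 + 5 + 1 + 1 = 57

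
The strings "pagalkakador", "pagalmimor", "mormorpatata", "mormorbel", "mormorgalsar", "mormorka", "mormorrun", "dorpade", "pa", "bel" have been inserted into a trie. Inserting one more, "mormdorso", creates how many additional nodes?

5

The longest prefix of "mormdorso" already in the trie is "morm" (length 4).
So 9 − 4 = 5 new nodes.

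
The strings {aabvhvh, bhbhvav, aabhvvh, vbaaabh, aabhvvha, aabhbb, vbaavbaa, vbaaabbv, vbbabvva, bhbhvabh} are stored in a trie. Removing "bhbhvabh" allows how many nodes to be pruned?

A node on "bhbhvabh"'s path can go only if nothing else ends at it or branches off below it.
The suffix "bh" (2 nodes) is used only by "bhbhvabh"; the node for "bhbhva" still has the child "v", so pruning stops there.
Nodes removed: 2

2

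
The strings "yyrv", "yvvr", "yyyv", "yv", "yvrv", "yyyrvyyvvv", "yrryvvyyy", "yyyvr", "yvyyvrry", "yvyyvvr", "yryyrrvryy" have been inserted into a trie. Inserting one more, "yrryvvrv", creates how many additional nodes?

The longest prefix of "yrryvvrv" already in the trie is "yrryvv" (length 6).
So 8 − 6 = 2 new nodes.

2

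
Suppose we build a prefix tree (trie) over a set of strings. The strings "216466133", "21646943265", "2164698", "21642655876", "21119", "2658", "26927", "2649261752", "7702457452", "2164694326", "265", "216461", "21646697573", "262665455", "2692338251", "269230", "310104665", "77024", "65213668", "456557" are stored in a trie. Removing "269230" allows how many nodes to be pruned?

Walk "269230" from the leaf back toward the root, removing each node that no remaining word uses.
The suffix "0" (1 node) is used only by "269230"; the node for "26923" still has the child "3", so pruning stops there.
Nodes removed: 1

1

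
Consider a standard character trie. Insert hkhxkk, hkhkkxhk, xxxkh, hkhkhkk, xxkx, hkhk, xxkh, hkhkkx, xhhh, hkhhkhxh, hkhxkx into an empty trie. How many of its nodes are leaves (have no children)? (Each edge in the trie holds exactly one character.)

9

Leaves are exactly the stored words that no other stored word extends.
Those words: "hkhhkhxh", "hkhkhkk", "hkhkkxhk", "hkhxkk", "hkhxkx", "xhhh", "xxkh", "xxkx", "xxxkh"
Leaf count: 9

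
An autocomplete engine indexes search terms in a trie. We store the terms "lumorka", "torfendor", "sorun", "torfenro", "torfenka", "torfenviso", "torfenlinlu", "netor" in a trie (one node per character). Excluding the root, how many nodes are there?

Insert word by word; a character creates a node only if that edge doesn't already exist:
  "lumorka" → 7 new (l, u, m, o, r, k, a)
  "torfendor" → 9 new (t, o, r, f, e, n, d, o, r)
  "sorun" → 5 new (s, o, r, u, n)
  "torfenro" → prefix "torfen" already present; 2 new (r, o)
  "torfenka" → prefix "torfen" already present; 2 new (k, a)
  "torfenviso" → prefix "torfen" already present; 4 new (v, i, s, o)
  "torfenlinlu" → prefix "torfen" already present; 5 new (l, i, n, l, u)
  "netor" → 5 new (n, e, t, o, r)
Total nodes = 7 + 9 + 5 + 2 + 2 + 4 + 5 + 5 = 39

39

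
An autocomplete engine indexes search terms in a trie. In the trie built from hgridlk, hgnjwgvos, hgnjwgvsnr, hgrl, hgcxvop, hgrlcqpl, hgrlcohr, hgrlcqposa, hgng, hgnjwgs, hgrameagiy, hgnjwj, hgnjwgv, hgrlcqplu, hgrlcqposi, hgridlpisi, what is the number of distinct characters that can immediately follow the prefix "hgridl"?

Walk "hgridl" from the root, arriving at one node.
Distinct next characters after "hgridl": k, p.
That node has 2 child edges.

2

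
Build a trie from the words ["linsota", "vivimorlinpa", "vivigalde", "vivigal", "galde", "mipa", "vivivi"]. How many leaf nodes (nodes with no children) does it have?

6

Leaves are exactly the stored words that no other stored word extends.
Those words: "galde", "linsota", "mipa", "vivigalde", "vivimorlinpa", "vivivi"
Leaf count: 6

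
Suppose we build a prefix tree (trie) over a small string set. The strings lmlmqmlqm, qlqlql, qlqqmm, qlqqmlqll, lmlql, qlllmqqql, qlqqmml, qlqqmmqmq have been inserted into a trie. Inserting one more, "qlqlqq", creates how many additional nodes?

1

The longest prefix of "qlqlqq" already in the trie is "qlqlq" (length 5).
New nodes needed: |"qlqlqq"| − 5 = 6 − 5 = 1.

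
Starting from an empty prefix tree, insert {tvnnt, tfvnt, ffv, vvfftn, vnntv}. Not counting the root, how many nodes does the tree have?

22

Trace insertions, counting only characters that open a new branch:
  "tvnnt" → 5 new (t, v, n, n, t)
  "tfvnt" → prefix "t" already present; 4 new (f, v, n, t)
  "ffv" → 3 new (f, f, v)
  "vvfftn" → 6 new (v, v, f, f, t, n)
  "vnntv" → prefix "v" already present; 4 new (n, n, t, v)
Total nodes = 5 + 4 + 3 + 6 + 4 = 22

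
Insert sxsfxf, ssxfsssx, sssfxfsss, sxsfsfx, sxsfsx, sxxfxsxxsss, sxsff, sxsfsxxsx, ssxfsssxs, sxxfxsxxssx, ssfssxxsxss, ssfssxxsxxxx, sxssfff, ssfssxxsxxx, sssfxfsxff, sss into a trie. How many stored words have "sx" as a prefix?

8

Walk to "sx"; the words in its subtree are exactly those with that prefix.
Words under "sx": sxsff, sxsfsfx, sxsfsx, sxsfsxxsx, sxsfxf, sxssfff, sxxfxsxxsss, sxxfxsxxssx
Count: 8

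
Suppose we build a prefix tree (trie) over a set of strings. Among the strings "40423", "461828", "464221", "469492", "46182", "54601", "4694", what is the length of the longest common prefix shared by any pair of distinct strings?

The deepest shared node is where two words last agree before diverging.
"46182" and "461828" agree on "46182" (5 characters) before diverging; nothing deeper is shared.
Longest shared-prefix length: 5

5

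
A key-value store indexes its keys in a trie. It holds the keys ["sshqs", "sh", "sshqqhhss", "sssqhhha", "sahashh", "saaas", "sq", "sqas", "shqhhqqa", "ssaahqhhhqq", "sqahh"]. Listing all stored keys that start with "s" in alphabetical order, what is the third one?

sh

DFS of the "s" subtree visits, in order: "saaas", "sahashh", "sh", "shqhhqqa", "sq", "sqahh", "sqas", "ssaahqhhhqq", "sshqqhhss", "sshqs", "sssqhhha"
Position 3: sh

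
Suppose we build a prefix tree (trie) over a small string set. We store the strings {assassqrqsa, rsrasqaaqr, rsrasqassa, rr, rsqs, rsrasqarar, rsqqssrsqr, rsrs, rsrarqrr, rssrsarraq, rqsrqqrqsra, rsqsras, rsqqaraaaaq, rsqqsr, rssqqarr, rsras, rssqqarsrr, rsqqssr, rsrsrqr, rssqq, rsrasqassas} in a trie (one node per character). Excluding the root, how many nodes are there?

83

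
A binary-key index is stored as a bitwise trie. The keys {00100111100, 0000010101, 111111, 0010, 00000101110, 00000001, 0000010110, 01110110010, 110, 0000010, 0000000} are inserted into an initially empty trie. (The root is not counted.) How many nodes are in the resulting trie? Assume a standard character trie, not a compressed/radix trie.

43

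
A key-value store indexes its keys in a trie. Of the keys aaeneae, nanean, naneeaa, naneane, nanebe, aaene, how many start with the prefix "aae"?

2

Walk to "aae"; the words in its subtree are exactly those with that prefix.
Matches: "aaene", "aaeneae"
Count: 2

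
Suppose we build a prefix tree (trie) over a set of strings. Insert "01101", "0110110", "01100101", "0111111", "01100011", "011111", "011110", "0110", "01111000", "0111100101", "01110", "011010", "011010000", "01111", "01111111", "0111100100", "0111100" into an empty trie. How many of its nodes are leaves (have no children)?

9

A leaf is a node with no children — equivalently, the end of a word that is not a proper prefix of any other stored word.
Those words: "01100011", "01100101", "011010000", "0110110", "01110", "01111000", "0111100100", "0111100101", "01111111"
Leaf count: 9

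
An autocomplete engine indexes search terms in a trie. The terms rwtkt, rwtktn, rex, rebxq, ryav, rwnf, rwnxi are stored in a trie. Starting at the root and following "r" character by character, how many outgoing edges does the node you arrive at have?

3

The children of the "r" node are the distinct next characters among strings starting with "r".
Characters that immediately follow "r" among the stored strings: {e, w, y}.
That node has 3 child edges.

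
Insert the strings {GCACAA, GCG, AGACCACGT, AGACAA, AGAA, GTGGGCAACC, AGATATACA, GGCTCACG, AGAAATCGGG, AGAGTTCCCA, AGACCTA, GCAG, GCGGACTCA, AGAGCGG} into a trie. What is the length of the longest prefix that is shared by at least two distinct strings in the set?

5

The deepest shared node is where two words last agree before diverging.
"AGACCACGT" and "AGACCTA" agree on "AGACC" (5 characters) before diverging; nothing deeper is shared.
Longest shared-prefix length: 5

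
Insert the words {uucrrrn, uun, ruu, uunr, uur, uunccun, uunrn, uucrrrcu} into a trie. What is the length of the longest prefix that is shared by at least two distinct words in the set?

Look for the deepest trie node that still has at least two words in its subtree.
e.g. "uucrrrcu" and "uucrrrn" share the prefix "uucrrr" of length 6; no pair shares a longer one.
Longest shared-prefix length: 6

6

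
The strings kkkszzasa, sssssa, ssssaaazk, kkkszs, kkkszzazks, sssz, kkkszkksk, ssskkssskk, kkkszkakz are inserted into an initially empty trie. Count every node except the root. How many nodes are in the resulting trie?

39

Trie structure (* marks end of a word):
(root)
├─ k
│  └─ k
│     └─ k
│        └─ s
│           └─ z
│              ├─ k
│              │  ├─ a
│              │  │  └─ k
│              │  │     └─ z *
│              │  └─ k
│              │     └─ s
│              │        └─ k *
│              ├─ s *
│              └─ z
│                 └─ a
│                    ├─ s
│                    │  └─ a *
│                    └─ z
│                       └─ k
│                          └─ s *
└─ s
   └─ s
      └─ s
         ├─ k
         │  └─ k
         │     └─ s
         │        └─ s
         │           └─ s
         │              └─ k
         │                 └─ k *
         ├─ s
         │  ├─ a
         │  │  └─ a
         │  │     └─ a
         │  │        └─ z
         │  │           └─ k *
         │  └─ s
         │     └─ a *
         └─ z *
Counting every labelled node above: 39.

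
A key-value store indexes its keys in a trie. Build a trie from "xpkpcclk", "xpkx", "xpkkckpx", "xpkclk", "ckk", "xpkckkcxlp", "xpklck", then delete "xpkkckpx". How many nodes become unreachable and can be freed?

A node on "xpkkckpx"'s path can go only if nothing else ends at it or branches off below it.
The suffix "kckpx" (5 nodes) is used only by "xpkkckpx"; the node for "xpk" still has the child "p", so pruning stops there.
Nodes removed: 5

5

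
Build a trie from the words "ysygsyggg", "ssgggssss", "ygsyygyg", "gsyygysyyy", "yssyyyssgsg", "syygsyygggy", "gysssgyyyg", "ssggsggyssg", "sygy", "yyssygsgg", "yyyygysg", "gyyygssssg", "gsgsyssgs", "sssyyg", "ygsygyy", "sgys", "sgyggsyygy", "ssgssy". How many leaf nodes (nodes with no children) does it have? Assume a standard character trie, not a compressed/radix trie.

18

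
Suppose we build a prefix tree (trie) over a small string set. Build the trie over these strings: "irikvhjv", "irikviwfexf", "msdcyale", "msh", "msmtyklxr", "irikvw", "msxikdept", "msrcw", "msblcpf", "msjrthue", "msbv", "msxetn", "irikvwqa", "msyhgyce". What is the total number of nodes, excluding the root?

Trace insertions, counting only characters that open a new branch:
  "irikvhjv" → 8 new (i, r, i, k, v, h, j, v)
  "irikviwfexf" → prefix "irikv" already present; 6 new (i, w, f, e, x, f)
  "msdcyale" → 8 new (m, s, d, c, y, a, l, e)
  "msh" → prefix "ms" already present; 1 new (h)
  "msmtyklxr" → prefix "ms" already present; 7 new (m, t, y, k, l, x, r)
  "irikvw" → prefix "irikv" already present; 1 new (w)
  "msxikdept" → prefix "ms" already present; 7 new (x, i, k, d, e, p, t)
  "msrcw" → prefix "ms" already present; 3 new (r, c, w)
  "msblcpf" → prefix "ms" already present; 5 new (b, l, c, p, f)
  "msjrthue" → prefix "ms" already present; 6 new (j, r, t, h, u, e)
  "msbv" → prefix "msb" already present; 1 new (v)
  "msxetn" → prefix "msx" already present; 3 new (e, t, n)
  "irikvwqa" → prefix "irikvw" already present; 2 new (q, a)
  "msyhgyce" → prefix "ms" already present; 6 new (y, h, g, y, c, e)
Total nodes = 8 + 6 + 8 + 1 + 7 + 1 + 7 + 3 + 5 + 6 + 1 + 3 + 2 + 6 = 64

64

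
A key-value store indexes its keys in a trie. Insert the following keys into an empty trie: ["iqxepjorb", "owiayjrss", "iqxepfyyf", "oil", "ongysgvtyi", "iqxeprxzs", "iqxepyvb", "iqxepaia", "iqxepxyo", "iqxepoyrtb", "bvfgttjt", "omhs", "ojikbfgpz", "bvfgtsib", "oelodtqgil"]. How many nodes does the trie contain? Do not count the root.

82

Trace insertions, counting only characters that open a new branch:
  "iqxepjorb" → 9 new (i, q, x, e, p, j, o, r, b)
  "owiayjrss" → 9 new (o, w, i, a, y, j, r, s, s)
  "iqxepfyyf" → prefix "iqxep" already present; 4 new (f, y, y, f)
  "oil" → prefix "o" already present; 2 new (i, l)
  "ongysgvtyi" → prefix "o" already present; 9 new (n, g, y, s, g, v, t, y, i)
  "iqxeprxzs" → prefix "iqxep" already present; 4 new (r, x, z, s)
  "iqxepyvb" → prefix "iqxep" already present; 3 new (y, v, b)
  "iqxepaia" → prefix "iqxep" already present; 3 new (a, i, a)
  "iqxepxyo" → prefix "iqxep" already present; 3 new (x, y, o)
  "iqxepoyrtb" → prefix "iqxep" already present; 5 new (o, y, r, t, b)
  "bvfgttjt" → 8 new (b, v, f, g, t, t, j, t)
  "omhs" → prefix "o" already present; 3 new (m, h, s)
  "ojikbfgpz" → prefix "o" already present; 8 new (j, i, k, b, f, g, p, z)
  "bvfgtsib" → prefix "bvfgt" already present; 3 new (s, i, b)
  "oelodtqgil" → prefix "o" already present; 9 new (e, l, o, d, t, q, g, i, l)
Total nodes = 9 + 9 + 4 + 2 + 9 + 4 + 3 + 3 + 3 + 5 + 8 + 3 + 8 + 3 + 9 = 82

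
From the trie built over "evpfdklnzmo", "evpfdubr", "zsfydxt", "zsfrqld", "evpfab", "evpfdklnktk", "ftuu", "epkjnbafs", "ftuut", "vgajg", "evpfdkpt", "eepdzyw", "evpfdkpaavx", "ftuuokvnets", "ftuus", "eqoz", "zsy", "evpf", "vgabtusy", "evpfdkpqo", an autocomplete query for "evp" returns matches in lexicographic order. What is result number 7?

evpfdkpt

DFS of the "evp" subtree visits, in order: "evpf", "evpfab", "evpfdklnktk", "evpfdklnzmo", "evpfdkpaavx", "evpfdkpqo", "evpfdkpt", "evpfdubr"
The 7th is evpfdkpt.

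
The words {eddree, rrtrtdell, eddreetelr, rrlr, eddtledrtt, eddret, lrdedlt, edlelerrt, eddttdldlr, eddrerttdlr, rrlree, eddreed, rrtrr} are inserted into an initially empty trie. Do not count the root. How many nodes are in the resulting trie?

For each word, the new-node count is its length minus the longest prefix already in the trie:
  "eddree" → 6 new (e, d, d, r, e, e)
  "rrtrtdell" → 9 new (r, r, t, r, t, d, e, l, l)
  "eddreetelr" → prefix "eddree" already present; 4 new (t, e, l, r)
  "rrlr" → prefix "rr" already present; 2 new (l, r)
  "eddtledrtt" → prefix "edd" already present; 7 new (t, l, e, d, r, t, t)
  "eddret" → prefix "eddre" already present; 1 new (t)
  "lrdedlt" → 7 new (l, r, d, e, d, l, t)
  "edlelerrt" → prefix "ed" already present; 7 new (l, e, l, e, r, r, t)
  "eddttdldlr" → prefix "eddt" already present; 6 new (t, d, l, d, l, r)
  "eddrerttdlr" → prefix "eddre" already present; 6 new (r, t, t, d, l, r)
  "rrlree" → prefix "rrlr" already present; 2 new (e, e)
  "eddreed" → prefix "eddree" already present; 1 new (d)
  "rrtrr" → prefix "rrtr" already present; 1 new (r)
Total nodes = 6 + 9 + 4 + 2 + 7 + 1 + 7 + 7 + 6 + 6 + 2 + 1 + 1 = 59

59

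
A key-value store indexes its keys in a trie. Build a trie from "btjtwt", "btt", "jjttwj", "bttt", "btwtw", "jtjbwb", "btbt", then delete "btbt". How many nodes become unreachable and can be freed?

2

Walk "btbt" from the leaf back toward the root, removing each node that no remaining word uses.
The suffix "bt" (2 nodes) is used only by "btbt"; the node for "bt" still has the child "j", so pruning stops there.
Nodes removed: 2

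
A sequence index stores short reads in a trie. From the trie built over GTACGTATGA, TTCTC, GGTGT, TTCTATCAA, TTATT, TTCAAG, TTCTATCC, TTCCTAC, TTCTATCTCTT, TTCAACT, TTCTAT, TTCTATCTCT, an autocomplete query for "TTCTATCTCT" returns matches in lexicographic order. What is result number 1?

TTCTATCTCT

DFS of the "TTCTATCTCT" subtree visits, in order: "TTCTATCTCT", "TTCTATCTCTT"
Position 1: TTCTATCTCT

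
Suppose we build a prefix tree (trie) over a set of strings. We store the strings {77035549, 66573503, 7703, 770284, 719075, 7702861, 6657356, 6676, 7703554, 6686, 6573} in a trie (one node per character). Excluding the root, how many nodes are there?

For each word, the new-node count is its length minus the longest prefix already in the trie:
  "77035549" → 8 new (7, 7, 0, 3, 5, 5, 4, 9)
  "66573503" → 8 new (6, 6, 5, 7, 3, 5, 0, 3)
  "7703" → prefix "7703" already present; 0 new (none)
  "770284" → prefix "770" already present; 3 new (2, 8, 4)
  "719075" → prefix "7" already present; 5 new (1, 9, 0, 7, 5)
  "7702861" → prefix "77028" already present; 2 new (6, 1)
  "6657356" → prefix "665735" already present; 1 new (6)
  "6676" → prefix "66" already present; 2 new (7, 6)
  "7703554" → prefix "7703554" already present; 0 new (none)
  "6686" → prefix "66" already present; 2 new (8, 6)
  "6573" → prefix "6" already present; 3 new (5, 7, 3)
Total nodes = 8 + 8 + 0 + 3 + 5 + 2 + 1 + 2 + 0 + 2 + 3 = 34

34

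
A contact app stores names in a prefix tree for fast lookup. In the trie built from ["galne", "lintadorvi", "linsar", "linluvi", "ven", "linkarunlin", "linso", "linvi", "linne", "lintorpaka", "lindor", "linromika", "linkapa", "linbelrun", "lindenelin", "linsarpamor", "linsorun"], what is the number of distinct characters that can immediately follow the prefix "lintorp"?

1

Follow the path "lintorp" to its node, then look at its outgoing edges.
Characters that immediately follow "lintorp" among the stored strings: {a}.
That node has 1 child edge.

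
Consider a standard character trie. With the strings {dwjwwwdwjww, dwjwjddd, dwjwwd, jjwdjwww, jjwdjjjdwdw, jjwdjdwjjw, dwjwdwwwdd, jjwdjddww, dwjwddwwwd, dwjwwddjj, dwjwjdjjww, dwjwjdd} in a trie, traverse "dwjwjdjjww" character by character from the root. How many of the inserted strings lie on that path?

1

Traverse "dwjwjdjjww" character by character; count nodes along the way that are marked as word ends.
Prefixes of the query that are stored words: "dwjwjdjjww"
Count: 1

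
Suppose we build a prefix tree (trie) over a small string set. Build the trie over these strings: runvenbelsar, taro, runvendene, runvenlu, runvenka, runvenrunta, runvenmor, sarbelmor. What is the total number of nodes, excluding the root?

Count nodes per top-level branch (shared prefixes stored once):
  'r'-branch (runvenbelsar, runvendene, runvenka, runvenlu, runvenmor, runvenrunta): 28 nodes
  's'-branch (sarbelmor): 9 nodes
  't'-branch (taro): 4 nodes
Sum: 41

41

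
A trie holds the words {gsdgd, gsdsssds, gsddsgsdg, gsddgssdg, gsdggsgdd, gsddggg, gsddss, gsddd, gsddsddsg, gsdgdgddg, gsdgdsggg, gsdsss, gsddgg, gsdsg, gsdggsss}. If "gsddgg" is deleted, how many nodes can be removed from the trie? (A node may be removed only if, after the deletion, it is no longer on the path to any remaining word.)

0

A node on "gsddgg"'s path can go only if nothing else ends at it or branches off below it.
Every node on "gsddgg" is still needed (e.g. by "gsddggg"), so nothing is freed.
Nodes removed: 0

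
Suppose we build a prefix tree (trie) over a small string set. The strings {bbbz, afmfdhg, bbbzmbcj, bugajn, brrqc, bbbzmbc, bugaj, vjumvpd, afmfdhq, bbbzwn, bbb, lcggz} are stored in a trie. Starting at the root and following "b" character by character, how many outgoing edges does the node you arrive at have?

3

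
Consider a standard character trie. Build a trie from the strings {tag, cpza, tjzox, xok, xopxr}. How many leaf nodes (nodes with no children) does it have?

5

Leaves are exactly the stored words that no other stored word extends.
Those words: "cpza", "tag", "tjzox", "xok", "xopxr"
Leaf count: 5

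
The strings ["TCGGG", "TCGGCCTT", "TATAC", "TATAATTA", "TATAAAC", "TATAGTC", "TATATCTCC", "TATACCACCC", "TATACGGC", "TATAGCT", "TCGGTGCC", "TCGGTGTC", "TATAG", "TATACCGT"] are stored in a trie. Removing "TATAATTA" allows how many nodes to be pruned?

3

After clearing the end-marker at "TATAATTA", prune upward until reaching a node still needed by another word.
The suffix "TTA" (3 nodes) is used only by "TATAATTA"; the node for "TATAA" still has the child "A", so pruning stops there.
Nodes removed: 3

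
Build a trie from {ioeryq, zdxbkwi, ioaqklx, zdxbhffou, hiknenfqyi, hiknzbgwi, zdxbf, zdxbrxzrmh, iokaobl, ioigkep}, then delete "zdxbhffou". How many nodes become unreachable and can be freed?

A node on "zdxbhffou"'s path can go only if nothing else ends at it or branches off below it.
The suffix "hffou" (5 nodes) is used only by "zdxbhffou"; the node for "zdxb" still has the child "k", so pruning stops there.
Nodes removed: 5

5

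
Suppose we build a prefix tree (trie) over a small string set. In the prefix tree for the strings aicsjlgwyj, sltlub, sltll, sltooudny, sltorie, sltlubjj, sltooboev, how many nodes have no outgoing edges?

6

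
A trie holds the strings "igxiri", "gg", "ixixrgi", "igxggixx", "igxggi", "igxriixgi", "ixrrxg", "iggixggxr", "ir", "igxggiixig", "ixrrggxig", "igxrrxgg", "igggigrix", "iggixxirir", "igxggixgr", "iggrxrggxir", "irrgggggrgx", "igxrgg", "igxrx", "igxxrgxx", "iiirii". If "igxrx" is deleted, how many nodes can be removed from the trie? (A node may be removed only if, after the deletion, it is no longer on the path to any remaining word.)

A node on "igxrx"'s path can go only if nothing else ends at it or branches off below it.
The suffix "x" (1 node) is used only by "igxrx"; the node for "igxr" still has the child "i", so pruning stops there.
Nodes removed: 1

1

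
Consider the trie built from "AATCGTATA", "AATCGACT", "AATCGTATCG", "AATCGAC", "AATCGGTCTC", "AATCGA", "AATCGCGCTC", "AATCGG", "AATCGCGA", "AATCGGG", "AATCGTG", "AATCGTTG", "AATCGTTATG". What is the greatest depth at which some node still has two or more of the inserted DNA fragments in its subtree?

8

The deepest shared node is where two words last agree before diverging.
e.g. "AATCGTATA" and "AATCGTATCG" share the prefix "AATCGTAT" of length 8; no pair shares a longer one.
Longest shared-prefix length: 8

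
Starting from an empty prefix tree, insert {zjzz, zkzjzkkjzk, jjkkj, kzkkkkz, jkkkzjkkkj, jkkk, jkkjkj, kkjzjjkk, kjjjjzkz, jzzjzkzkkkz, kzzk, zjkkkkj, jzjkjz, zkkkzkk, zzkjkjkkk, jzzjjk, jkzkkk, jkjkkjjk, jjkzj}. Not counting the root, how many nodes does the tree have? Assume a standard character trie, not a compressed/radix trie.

Count nodes per top-level branch (shared prefixes stored once):
  'j'-branch (jjkkj, jjkzj, jkjkkjjk, jkkjkj, jkkk, jkkkzjkkkj, jkzkkk, jzjkjz, jzzjjk, jzzjzkzkkkz): 45 nodes
  'k'-branch (kjjjjzkz, kkjzjjkk, kzkkkkz, kzzk): 23 nodes
  'z'-branch (zjkkkkj, zjzz, zkkkzkk, zkzjzkkjzk, zzkjkjkkk): 31 nodes
Sum: 99

99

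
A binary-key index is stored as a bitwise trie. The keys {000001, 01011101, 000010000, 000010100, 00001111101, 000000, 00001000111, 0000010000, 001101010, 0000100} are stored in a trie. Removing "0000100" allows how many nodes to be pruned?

Walk "0000100" from the leaf back toward the root, removing each node that no remaining word uses.
Every node on "0000100" is still needed (e.g. by "000010000"), so nothing is freed.
Nodes removed: 0

0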